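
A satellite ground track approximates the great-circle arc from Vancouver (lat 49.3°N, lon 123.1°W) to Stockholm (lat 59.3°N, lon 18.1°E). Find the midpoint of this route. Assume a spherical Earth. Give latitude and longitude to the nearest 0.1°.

Convert each endpoint to a unit vector on the sphere (x = cos φ cos λ, y = cos φ sin λ, z = sin φ).
The central angle between the endpoints is δ = arccos(p₁·p₂) ≈ 1.168 rad (66.9°).
Interpolate at f = 1/2 with slerp weights a = sin((1−f)δ)/sin δ ≈ 0.599, b = sin(fδ)/sin δ ≈ 0.599.
p = a·p₁ + b·p₂ ≈ (0.077, -0.232, 0.970); φ = arcsin(p_z) ≈ 75.83°, λ = atan2(p_y, p_x) ≈ -71.57°.

≈ lat 75.8°N, lon 71.6°W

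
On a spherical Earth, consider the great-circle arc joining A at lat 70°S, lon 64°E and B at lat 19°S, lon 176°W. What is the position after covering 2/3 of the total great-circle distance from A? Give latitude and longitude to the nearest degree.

Convert each endpoint to a unit vector on the sphere (x = cos φ cos λ, y = cos φ sin λ, z = sin φ).
The central angle between the endpoints is δ = arccos(p₁·p₂) ≈ 1.426 rad (81.7°).
Interpolate at f = 2/3 with slerp weights a = sin((1−f)δ)/sin δ ≈ 0.462, b = sin(fδ)/sin δ ≈ 0.822.
p = a·p₁ + b·p₂ ≈ (-0.706, 0.088, -0.702); φ = arcsin(p_z) ≈ -44.62°, λ = atan2(p_y, p_x) ≈ 172.90°.

≈ lat 45°S, lon 173°E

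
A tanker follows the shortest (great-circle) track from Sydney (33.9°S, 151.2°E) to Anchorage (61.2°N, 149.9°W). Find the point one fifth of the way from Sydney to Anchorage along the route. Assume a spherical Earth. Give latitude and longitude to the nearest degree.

≈ 14°S, 160°E

From cos δ = sin φ₁ sin φ₂ + cos φ₁ cos φ₂ cos Δλ, the central angle is δ ≈ 1.857 rad (106.4°).
Interpolate at f = 1/5 with slerp weights a = sin((1−f)δ)/sin δ ≈ 1.039, b = sin(fδ)/sin δ ≈ 0.378.
p = a·p₁ + b·p₂ ≈ (-0.913, 0.324, -0.248); φ = arcsin(p_z) ≈ -14.35°, λ = atan2(p_y, p_x) ≈ 160.47°.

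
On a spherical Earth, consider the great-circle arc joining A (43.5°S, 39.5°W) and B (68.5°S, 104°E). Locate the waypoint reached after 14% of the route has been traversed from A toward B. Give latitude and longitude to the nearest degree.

≈ (52°S, 36°W)

The haversine formula gives a central angle δ ≈ 1.130 rad (64.7°) between the endpoints.
Interpolate at f = 0.14 with slerp weights a = sin((1−f)δ)/sin δ ≈ 0.913, b = sin(fδ)/sin δ ≈ 0.174.
p = a·p₁ + b·p₂ ≈ (0.496, -0.359, -0.791); φ = arcsin(p_z) ≈ -52.25°, λ = atan2(p_y, p_x) ≈ -35.94°.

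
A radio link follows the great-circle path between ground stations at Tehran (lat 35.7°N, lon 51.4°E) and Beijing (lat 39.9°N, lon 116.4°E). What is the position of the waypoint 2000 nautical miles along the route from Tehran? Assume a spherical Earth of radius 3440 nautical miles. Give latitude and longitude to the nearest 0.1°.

The haversine formula gives a central angle δ ≈ 0.879 rad (50.4°) between the endpoints. The total great-circle distance is δ·R ≈ 0.879 × 3440 ≈ 3025 nmi, so the target fraction is f = 2000/3025 ≈ 0.661.
Interpolate at f ≈ 0.661 with slerp weights a = sin((1−f)δ)/sin δ ≈ 0.381, b = sin(fδ)/sin δ ≈ 0.713.
p = a·p₁ + b·p₂ ≈ (-0.050, 0.732, 0.680); φ = arcsin(p_z) ≈ 42.82°, λ = atan2(p_y, p_x) ≈ 93.91°.

≈ lat 42.8°N, lon 93.9°E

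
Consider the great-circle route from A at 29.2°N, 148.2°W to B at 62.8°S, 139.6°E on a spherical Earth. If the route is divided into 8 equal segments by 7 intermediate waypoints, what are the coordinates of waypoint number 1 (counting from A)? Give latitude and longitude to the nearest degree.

Write both endpoints as unit vectors p₁, p₂ with components (cos φ cos λ, cos φ sin λ, sin φ).
The central angle between the endpoints is δ = arccos(p₁·p₂) ≈ 1.888 rad (108.2°).
Interpolate at f = 1/8 with slerp weights a = sin((1−f)δ)/sin δ ≈ 1.049, b = sin(fδ)/sin δ ≈ 0.246.
p = a·p₁ + b·p₂ ≈ (-0.864, -0.410, 0.293); φ = arcsin(p_z) ≈ 17.03°, λ = atan2(p_y, p_x) ≈ -154.63°.

≈ 17°N, 155°W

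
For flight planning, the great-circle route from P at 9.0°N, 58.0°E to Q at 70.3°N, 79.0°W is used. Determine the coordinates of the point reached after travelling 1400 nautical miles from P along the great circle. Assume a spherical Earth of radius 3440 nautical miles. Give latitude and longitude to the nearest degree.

The haversine formula gives a central angle δ ≈ 1.667 rad (95.5°) between the endpoints. The total great-circle distance is δ·R ≈ 1.667 × 3440 ≈ 5735 nmi, so the target fraction is f = 1400/5735 ≈ 0.244.
Interpolate at f ≈ 0.244 with slerp weights a = sin((1−f)δ)/sin δ ≈ 0.957, b = sin(fδ)/sin δ ≈ 0.398.
p = a·p₁ + b·p₂ ≈ (0.526, 0.670, 0.524); φ = arcsin(p_z) ≈ 31.60°, λ = atan2(p_y, p_x) ≈ 51.84°.

≈ 32°N, 52°E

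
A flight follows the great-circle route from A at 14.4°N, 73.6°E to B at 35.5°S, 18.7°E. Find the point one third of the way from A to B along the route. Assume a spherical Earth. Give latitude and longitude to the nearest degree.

The haversine formula gives a central angle δ ≈ 1.257 rad (72.0°) between the endpoints.
Interpolate at f = 1/3 with slerp weights a = sin((1−f)δ)/sin δ ≈ 0.781, b = sin(fδ)/sin δ ≈ 0.428.
p = a·p₁ + b·p₂ ≈ (0.543, 0.838, -0.054); φ = arcsin(p_z) ≈ -3.10°, λ = atan2(p_y, p_x) ≈ 57.02°.

≈ 3°S, 57°E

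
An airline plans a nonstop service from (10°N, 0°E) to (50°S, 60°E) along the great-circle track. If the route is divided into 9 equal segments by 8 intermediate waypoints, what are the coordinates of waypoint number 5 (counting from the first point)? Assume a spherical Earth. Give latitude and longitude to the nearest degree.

Convert each endpoint to a unit vector on the sphere (x = cos φ cos λ, y = cos φ sin λ, z = sin φ).
The central angle between the endpoints is δ = arccos(p₁·p₂) ≈ 1.386 rad (79.4°).
Interpolate at f = 5/9 with slerp weights a = sin((1−f)δ)/sin δ ≈ 0.588, b = sin(fδ)/sin δ ≈ 0.708.
p = a·p₁ + b·p₂ ≈ (0.807, 0.394, -0.440); φ = arcsin(p_z) ≈ -26.13°, λ = atan2(p_y, p_x) ≈ 26.05°.

≈ (26°S, 26°E)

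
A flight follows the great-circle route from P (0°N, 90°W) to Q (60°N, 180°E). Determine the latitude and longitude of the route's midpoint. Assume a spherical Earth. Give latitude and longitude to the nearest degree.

From cos δ = sin φ₁ sin φ₂ + cos φ₁ cos φ₂ cos Δλ, the central angle is δ ≈ 1.571 rad (90.0°).
Interpolate at f = 1/2 with slerp weights a = sin((1−f)δ)/sin δ ≈ 0.707, b = sin(fδ)/sin δ ≈ 0.707.
p = a·p₁ + b·p₂ ≈ (-0.354, -0.707, 0.612); φ = arcsin(p_z) ≈ 37.76°, λ = atan2(p_y, p_x) ≈ -116.57°.

≈ (38°N, 117°W)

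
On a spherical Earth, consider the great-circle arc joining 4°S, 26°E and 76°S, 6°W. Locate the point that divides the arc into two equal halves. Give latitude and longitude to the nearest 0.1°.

≈ 40.7°S, 19.9°E

Write both endpoints as unit vectors p₁, p₂ with components (cos φ cos λ, cos φ sin λ, sin φ).
The central angle between the endpoints is δ = arccos(p₁·p₂) ≈ 1.295 rad (74.2°).
Interpolate at f = 1/2 with slerp weights a = sin((1−f)δ)/sin δ ≈ 0.627, b = sin(fδ)/sin δ ≈ 0.627.
p = a·p₁ + b·p₂ ≈ (0.713, 0.258, -0.652); φ = arcsin(p_z) ≈ -40.69°, λ = atan2(p_y, p_x) ≈ 19.92°.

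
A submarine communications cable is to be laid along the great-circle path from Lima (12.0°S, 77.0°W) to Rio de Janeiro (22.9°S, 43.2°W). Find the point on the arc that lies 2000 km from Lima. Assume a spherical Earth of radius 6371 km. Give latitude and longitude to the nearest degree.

≈ 19°S, 60°W

From cos δ = sin φ₁ sin φ₂ + cos φ₁ cos φ₂ cos Δλ, the central angle is δ ≈ 0.592 rad (33.9°). The total great-circle distance is δ·R ≈ 0.592 × 6371 ≈ 3773 km, so the target fraction is f = 2000/3773 ≈ 0.530.
Interpolate at f ≈ 0.530 with slerp weights a = sin((1−f)δ)/sin δ ≈ 0.492, b = sin(fδ)/sin δ ≈ 0.553.
p = a·p₁ + b·p₂ ≈ (0.480, -0.818, -0.318); φ = arcsin(p_z) ≈ -18.52°, λ = atan2(p_y, p_x) ≈ -59.61°.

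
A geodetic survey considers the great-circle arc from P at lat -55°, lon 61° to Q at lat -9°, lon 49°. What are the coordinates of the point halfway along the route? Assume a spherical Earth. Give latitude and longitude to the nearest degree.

≈ lat -32°, lon 53°

From cos δ = sin φ₁ sin φ₂ + cos φ₁ cos φ₂ cos Δλ, the central angle is δ ≈ 0.820 rad (47.0°).
Interpolate at f = 1/2 with slerp weights a = sin((1−f)δ)/sin δ ≈ 0.545, b = sin(fδ)/sin δ ≈ 0.545.
p = a·p₁ + b·p₂ ≈ (0.505, 0.680, -0.532); φ = arcsin(p_z) ≈ -32.13°, λ = atan2(p_y, p_x) ≈ 53.40°.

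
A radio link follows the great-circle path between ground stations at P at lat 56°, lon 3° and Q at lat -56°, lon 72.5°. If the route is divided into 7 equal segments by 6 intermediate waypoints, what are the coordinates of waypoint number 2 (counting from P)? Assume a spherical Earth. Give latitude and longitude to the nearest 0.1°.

The haversine formula gives a central angle δ ≈ 2.187 rad (125.3°) between the endpoints.
Interpolate at f = 2/7 with slerp weights a = sin((1−f)δ)/sin δ ≈ 1.225, b = sin(fδ)/sin δ ≈ 0.717.
p = a·p₁ + b·p₂ ≈ (0.805, 0.418, 0.422); φ = arcsin(p_z) ≈ 24.93°, λ = atan2(p_y, p_x) ≈ 27.45°.

≈ lat 24.9°, lon 27.5°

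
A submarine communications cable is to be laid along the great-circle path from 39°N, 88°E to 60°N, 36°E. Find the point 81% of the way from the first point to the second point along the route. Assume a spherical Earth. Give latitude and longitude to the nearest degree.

≈ 58°N, 50°E

Write both endpoints as unit vectors p₁, p₂ with components (cos φ cos λ, cos φ sin λ, sin φ).
The central angle between the endpoints is δ = arccos(p₁·p₂) ≈ 0.669 rad (38.3°).
Interpolate at f = 0.81 with slerp weights a = sin((1−f)δ)/sin δ ≈ 0.204, b = sin(fδ)/sin δ ≈ 0.832.
p = a·p₁ + b·p₂ ≈ (0.342, 0.403, 0.849); φ = arcsin(p_z) ≈ 58.09°, λ = atan2(p_y, p_x) ≈ 49.70°.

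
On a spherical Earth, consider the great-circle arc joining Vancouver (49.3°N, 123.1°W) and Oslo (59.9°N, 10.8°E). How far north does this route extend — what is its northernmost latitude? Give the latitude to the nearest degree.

The great circle lies in the plane with unit normal n̂ = (p₁ × p₂)/|p₁ × p₂|.
Here n̂_z ≈ +0.261; the vertex latitude is φ_max = arccos|n̂_z| ≈ 74.9°.

≈ 75°N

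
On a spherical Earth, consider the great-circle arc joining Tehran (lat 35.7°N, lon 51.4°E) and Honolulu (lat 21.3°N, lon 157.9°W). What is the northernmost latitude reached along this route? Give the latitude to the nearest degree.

The great circle lies in the plane with unit normal n̂ = (p₁ × p₂)/|p₁ × p₂|.
Here n̂_z ≈ +0.414; the vertex latitude is φ_max = arccos|n̂_z| ≈ 65.5°.

≈ 66°N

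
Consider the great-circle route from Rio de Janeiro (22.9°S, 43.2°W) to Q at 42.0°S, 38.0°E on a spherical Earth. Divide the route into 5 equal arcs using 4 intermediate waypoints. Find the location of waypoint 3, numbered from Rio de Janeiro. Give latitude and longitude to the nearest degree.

The haversine formula gives a central angle δ ≈ 1.197 rad (68.6°) between the endpoints.
Interpolate at f = 3/5 with slerp weights a = sin((1−f)δ)/sin δ ≈ 0.495, b = sin(fδ)/sin δ ≈ 0.707.
p = a·p₁ + b·p₂ ≈ (0.746, 0.011, -0.666); φ = arcsin(p_z) ≈ -41.72°, λ = atan2(p_y, p_x) ≈ 0.87°.

≈ 42°S, 1°E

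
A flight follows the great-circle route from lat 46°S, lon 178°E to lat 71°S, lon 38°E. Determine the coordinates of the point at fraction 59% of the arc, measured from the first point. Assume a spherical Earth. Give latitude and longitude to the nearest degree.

Write both endpoints as unit vectors p₁, p₂ with components (cos φ cos λ, cos φ sin λ, sin φ).
The central angle between the endpoints is δ = arccos(p₁·p₂) ≈ 1.039 rad (59.5°).
Interpolate at f = 0.59 with slerp weights a = sin((1−f)δ)/sin δ ≈ 0.479, b = sin(fδ)/sin δ ≈ 0.668.
p = a·p₁ + b·p₂ ≈ (-0.162, 0.145, -0.976); φ = arcsin(p_z) ≈ -77.44°, λ = atan2(p_y, p_x) ≈ 138.02°.

≈ lat 77°S, lon 138°E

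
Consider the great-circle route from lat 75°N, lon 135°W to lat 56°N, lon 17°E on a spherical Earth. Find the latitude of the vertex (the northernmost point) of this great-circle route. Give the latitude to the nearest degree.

≈ 85°N

The great circle lies in the plane with unit normal n̂ = (p₁ × p₂)/|p₁ × p₂|.
Here n̂_z ≈ +0.092; the vertex latitude is φ_max = arccos|n̂_z| ≈ 84.7°.
Check via Clairaut: cos φ_max = |cos φ₁| · sin C = cos(75.0°)·sin(20.8°) ≈ 0.092, again giving ≈ 84.7°.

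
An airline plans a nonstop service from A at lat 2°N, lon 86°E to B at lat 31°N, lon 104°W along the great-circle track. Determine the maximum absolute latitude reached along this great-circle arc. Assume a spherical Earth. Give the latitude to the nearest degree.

≈ 75°N

The great circle lies in the plane with unit normal n̂ = (p₁ × p₂)/|p₁ × p₂|.
Here n̂_z ≈ +0.264; the vertex latitude is φ_max = arccos|n̂_z| ≈ 74.7°.
Check via Clairaut: cos φ_max = |cos φ₁| · sin C = cos(2.0°)·sin(15.3°) ≈ 0.264, again giving ≈ 74.7°.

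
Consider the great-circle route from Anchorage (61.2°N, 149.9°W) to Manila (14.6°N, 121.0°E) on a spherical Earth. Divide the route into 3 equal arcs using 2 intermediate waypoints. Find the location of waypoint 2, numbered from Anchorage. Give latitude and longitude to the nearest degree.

The haversine formula gives a central angle δ ≈ 1.341 rad (76.8°) between the endpoints.
Interpolate at f = 2/3 with slerp weights a = sin((1−f)δ)/sin δ ≈ 0.444, b = sin(fδ)/sin δ ≈ 0.801.
p = a·p₁ + b·p₂ ≈ (-0.584, 0.557, 0.591); φ = arcsin(p_z) ≈ 36.21°, λ = atan2(p_y, p_x) ≈ 136.37°.

≈ 36°N, 136°E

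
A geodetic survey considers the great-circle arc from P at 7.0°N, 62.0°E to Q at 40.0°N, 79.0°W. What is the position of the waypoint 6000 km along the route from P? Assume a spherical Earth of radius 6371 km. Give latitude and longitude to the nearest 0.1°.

≈ 47.4°N, 19.9°E

Convert each endpoint to a unit vector on the sphere (x = cos φ cos λ, y = cos φ sin λ, z = sin φ).
The central angle between the endpoints is δ = arccos(p₁·p₂) ≈ 2.109 rad (120.8°). The total great-circle distance is δ·R ≈ 2.109 × 6371 ≈ 13436 km, so the target fraction is f = 6000/13436 ≈ 0.447.
Interpolate at f ≈ 0.447 with slerp weights a = sin((1−f)δ)/sin δ ≈ 1.071, b = sin(fδ)/sin δ ≈ 0.942.
p = a·p₁ + b·p₂ ≈ (0.637, 0.230, 0.736); φ = arcsin(p_z) ≈ 47.38°, λ = atan2(p_y, p_x) ≈ 19.90°.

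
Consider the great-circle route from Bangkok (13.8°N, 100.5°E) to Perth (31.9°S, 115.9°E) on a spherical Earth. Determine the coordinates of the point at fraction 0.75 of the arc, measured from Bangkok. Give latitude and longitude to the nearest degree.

Write both endpoints as unit vectors p₁, p₂ with components (cos φ cos λ, cos φ sin λ, sin φ).
The central angle between the endpoints is δ = arccos(p₁·p₂) ≈ 0.838 rad (48.0°).
Interpolate at f = 0.75 with slerp weights a = sin((1−f)δ)/sin δ ≈ 0.280, b = sin(fδ)/sin δ ≈ 0.791.
p = a·p₁ + b·p₂ ≈ (-0.343, 0.871, -0.351); φ = arcsin(p_z) ≈ -20.56°, λ = atan2(p_y, p_x) ≈ 111.48°.

≈ (21°S, 111°E)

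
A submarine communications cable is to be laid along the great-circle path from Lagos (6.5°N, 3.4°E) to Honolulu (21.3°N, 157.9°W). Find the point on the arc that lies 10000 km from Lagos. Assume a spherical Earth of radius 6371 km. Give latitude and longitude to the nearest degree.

≈ 56°N, 96°W

Write both endpoints as unit vectors p₁, p₂ with components (cos φ cos λ, cos φ sin λ, sin φ).
The central angle between the endpoints is δ = arccos(p₁·p₂) ≈ 2.560 rad (146.7°). The total great-circle distance is δ·R ≈ 2.560 × 6371 ≈ 16311 km, so the target fraction is f = 10000/16311 ≈ 0.613.
Interpolate at f ≈ 0.613 with slerp weights a = sin((1−f)δ)/sin δ ≈ 1.523, b = sin(fδ)/sin δ ≈ 1.821.
p = a·p₁ + b·p₂ ≈ (-0.061, -0.549, 0.834); φ = arcsin(p_z) ≈ 56.50°, λ = atan2(p_y, p_x) ≈ -96.39°.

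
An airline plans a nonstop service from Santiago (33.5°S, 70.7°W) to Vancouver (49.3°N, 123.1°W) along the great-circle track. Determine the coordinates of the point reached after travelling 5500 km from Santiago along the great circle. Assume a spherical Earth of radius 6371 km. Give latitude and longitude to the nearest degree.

≈ (11°N, 94°W)

Convert each endpoint to a unit vector on the sphere (x = cos φ cos λ, y = cos φ sin λ, z = sin φ).
The central angle between the endpoints is δ = arccos(p₁·p₂) ≈ 1.658 rad (95.0°). The total great-circle distance is δ·R ≈ 1.658 × 6371 ≈ 10560 km, so the target fraction is f = 5500/10560 ≈ 0.521.
Interpolate at f ≈ 0.521 with slerp weights a = sin((1−f)δ)/sin δ ≈ 0.716, b = sin(fδ)/sin δ ≈ 0.763.
p = a·p₁ + b·p₂ ≈ (-0.074, -0.980, 0.183); φ = arcsin(p_z) ≈ 10.55°, λ = atan2(p_y, p_x) ≈ -94.33°.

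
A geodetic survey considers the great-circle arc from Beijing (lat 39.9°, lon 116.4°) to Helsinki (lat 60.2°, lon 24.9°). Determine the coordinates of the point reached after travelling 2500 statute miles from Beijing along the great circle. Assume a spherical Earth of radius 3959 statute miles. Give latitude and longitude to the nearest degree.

From cos δ = sin φ₁ sin φ₂ + cos φ₁ cos φ₂ cos Δλ, the central angle is δ ≈ 0.992 rad (56.9°). The total great-circle distance is δ·R ≈ 0.992 × 3959 ≈ 3929 mi, so the target fraction is f = 2500/3929 ≈ 0.636.
Interpolate at f ≈ 0.636 with slerp weights a = sin((1−f)δ)/sin δ ≈ 0.422, b = sin(fδ)/sin δ ≈ 0.705.
p = a·p₁ + b·p₂ ≈ (0.174, 0.437, 0.882); φ = arcsin(p_z) ≈ 61.92°, λ = atan2(p_y, p_x) ≈ 68.31°.

≈ lat 62°, lon 68°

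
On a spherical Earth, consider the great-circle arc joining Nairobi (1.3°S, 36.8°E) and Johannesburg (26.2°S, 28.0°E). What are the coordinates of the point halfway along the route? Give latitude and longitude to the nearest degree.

Write both endpoints as unit vectors p₁, p₂ with components (cos φ cos λ, cos φ sin λ, sin φ).
The central angle between the endpoints is δ = arccos(p₁·p₂) ≈ 0.459 rad (26.3°).
Interpolate at f = 1/2 with slerp weights a = sin((1−f)δ)/sin δ ≈ 0.513, b = sin(fδ)/sin δ ≈ 0.513.
p = a·p₁ + b·p₂ ≈ (0.818, 0.524, -0.238); φ = arcsin(p_z) ≈ -13.79°, λ = atan2(p_y, p_x) ≈ 32.64°.

≈ 14°S, 33°E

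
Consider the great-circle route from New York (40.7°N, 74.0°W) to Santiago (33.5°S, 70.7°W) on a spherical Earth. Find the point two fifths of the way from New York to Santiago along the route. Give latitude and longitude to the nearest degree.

Write both endpoints as unit vectors p₁, p₂ with components (cos φ cos λ, cos φ sin λ, sin φ).
The central angle between the endpoints is δ = arccos(p₁·p₂) ≈ 1.296 rad (74.3°).
Interpolate at f = 2/5 with slerp weights a = sin((1−f)δ)/sin δ ≈ 0.729, b = sin(fδ)/sin δ ≈ 0.515.
p = a·p₁ + b·p₂ ≈ (0.294, -0.936, 0.191); φ = arcsin(p_z) ≈ 11.02°, λ = atan2(p_y, p_x) ≈ -72.56°.

≈ (11°N, 73°W)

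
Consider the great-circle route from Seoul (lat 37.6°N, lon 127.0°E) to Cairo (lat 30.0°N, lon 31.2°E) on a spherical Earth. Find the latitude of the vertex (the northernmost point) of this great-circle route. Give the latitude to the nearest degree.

≈ 45°N

The great circle lies in the plane with unit normal n̂ = (p₁ × p₂)/|p₁ × p₂|.
Here n̂_z ≈ -0.702; the vertex latitude is φ_max = arccos|n̂_z| ≈ 45.4°.
Check via Clairaut: cos φ_max = |cos φ₁| · sin C = cos(37.6°)·sin(62.4°) ≈ 0.702, again giving ≈ 45.4°.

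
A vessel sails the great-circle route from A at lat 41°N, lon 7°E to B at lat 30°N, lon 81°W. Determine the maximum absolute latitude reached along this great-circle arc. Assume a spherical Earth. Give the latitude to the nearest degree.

≈ 46°N

The great circle lies in the plane with unit normal n̂ = (p₁ × p₂)/|p₁ × p₂|.
Here n̂_z ≈ -0.698; the vertex latitude is φ_max = arccos|n̂_z| ≈ 45.8°.
Check via Clairaut: cos φ_max = |cos φ₁| · sin C = cos(41.0°)·sin(67.6°) ≈ 0.698, again giving ≈ 45.8°.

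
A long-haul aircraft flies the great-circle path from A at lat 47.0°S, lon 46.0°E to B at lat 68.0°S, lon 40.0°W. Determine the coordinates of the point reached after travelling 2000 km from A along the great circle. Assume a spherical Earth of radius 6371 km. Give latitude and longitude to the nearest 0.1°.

Write both endpoints as unit vectors p₁, p₂ with components (cos φ cos λ, cos φ sin λ, sin φ).
The central angle between the endpoints is δ = arccos(p₁·p₂) ≈ 0.801 rad (45.9°). The total great-circle distance is δ·R ≈ 0.801 × 6371 ≈ 5104 km, so the target fraction is f = 2000/5104 ≈ 0.392.
Interpolate at f ≈ 0.392 with slerp weights a = sin((1−f)δ)/sin δ ≈ 0.652, b = sin(fδ)/sin δ ≈ 0.430.
p = a·p₁ + b·p₂ ≈ (0.432, 0.216, -0.875); φ = arcsin(p_z) ≈ -61.10°, λ = atan2(p_y, p_x) ≈ 26.58°.

≈ lat 61.1°S, lon 26.6°E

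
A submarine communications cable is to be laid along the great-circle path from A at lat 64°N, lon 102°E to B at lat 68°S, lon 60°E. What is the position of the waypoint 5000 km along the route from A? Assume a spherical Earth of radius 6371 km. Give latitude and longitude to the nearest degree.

From cos δ = sin φ₁ sin φ₂ + cos φ₁ cos φ₂ cos Δλ, the central angle is δ ≈ 2.362 rad (135.3°). The total great-circle distance is δ·R ≈ 2.362 × 6371 ≈ 15049 km, so the target fraction is f = 5000/15049 ≈ 0.332.
Interpolate at f ≈ 0.332 with slerp weights a = sin((1−f)δ)/sin δ ≈ 1.423, b = sin(fδ)/sin δ ≈ 1.005.
p = a·p₁ + b·p₂ ≈ (0.059, 0.936, 0.346); φ = arcsin(p_z) ≈ 20.27°, λ = atan2(p_y, p_x) ≈ 86.42°.

≈ lat 20°N, lon 86°E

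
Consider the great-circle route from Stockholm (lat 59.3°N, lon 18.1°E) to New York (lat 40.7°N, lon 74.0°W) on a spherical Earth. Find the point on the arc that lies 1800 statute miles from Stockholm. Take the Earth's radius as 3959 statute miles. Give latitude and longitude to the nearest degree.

≈ lat 60°N, lon 35°W

Convert each endpoint to a unit vector on the sphere (x = cos φ cos λ, y = cos φ sin λ, z = sin φ).
The central angle between the endpoints is δ = arccos(p₁·p₂) ≈ 0.993 rad (56.9°). The total great-circle distance is δ·R ≈ 0.993 × 3959 ≈ 3930 mi, so the target fraction is f = 1800/3930 ≈ 0.458.
Interpolate at f ≈ 0.458 with slerp weights a = sin((1−f)δ)/sin δ ≈ 0.612, b = sin(fδ)/sin δ ≈ 0.524.
p = a·p₁ + b·p₂ ≈ (0.406, -0.285, 0.868); φ = arcsin(p_z) ≈ 60.23°, λ = atan2(p_y, p_x) ≈ -35.05°.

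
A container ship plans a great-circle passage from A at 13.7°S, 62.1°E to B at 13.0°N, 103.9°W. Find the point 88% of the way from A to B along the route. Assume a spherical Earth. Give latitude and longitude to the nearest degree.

Write both endpoints as unit vectors p₁, p₂ with components (cos φ cos λ, cos φ sin λ, sin φ).
The central angle between the endpoints is δ = arccos(p₁·p₂) ≈ 2.904 rad (166.4°).
Interpolate at f = 0.88 with slerp weights a = sin((1−f)δ)/sin δ ≈ 1.448, b = sin(fδ)/sin δ ≈ 2.347.
p = a·p₁ + b·p₂ ≈ (0.109, -0.977, 0.185); φ = arcsin(p_z) ≈ 10.66°, λ = atan2(p_y, p_x) ≈ -83.64°.

≈ 11°N, 84°W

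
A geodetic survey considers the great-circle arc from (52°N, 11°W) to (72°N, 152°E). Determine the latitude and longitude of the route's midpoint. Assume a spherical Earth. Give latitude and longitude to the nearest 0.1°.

≈ (79.2°N, 4.8°E)

Write both endpoints as unit vectors p₁, p₂ with components (cos φ cos λ, cos φ sin λ, sin φ).
The central angle between the endpoints is δ = arccos(p₁·p₂) ≈ 0.967 rad (55.4°).
Interpolate at f = 1/2 with slerp weights a = sin((1−f)δ)/sin δ ≈ 0.565, b = sin(fδ)/sin δ ≈ 0.565.
p = a·p₁ + b·p₂ ≈ (0.187, 0.016, 0.982); φ = arcsin(p_z) ≈ 79.17°, λ = atan2(p_y, p_x) ≈ 4.76°.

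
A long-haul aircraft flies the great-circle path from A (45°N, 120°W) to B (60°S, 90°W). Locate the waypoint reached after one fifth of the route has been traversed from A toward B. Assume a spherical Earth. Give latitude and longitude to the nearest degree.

≈ (24°N, 114°W)

The haversine formula gives a central angle δ ≈ 1.882 rad (107.8°) between the endpoints.
Interpolate at f = 1/5 with slerp weights a = sin((1−f)δ)/sin δ ≈ 1.048, b = sin(fδ)/sin δ ≈ 0.386.
p = a·p₁ + b·p₂ ≈ (-0.371, -0.835, 0.407); φ = arcsin(p_z) ≈ 24.01°, λ = atan2(p_y, p_x) ≈ -113.93°.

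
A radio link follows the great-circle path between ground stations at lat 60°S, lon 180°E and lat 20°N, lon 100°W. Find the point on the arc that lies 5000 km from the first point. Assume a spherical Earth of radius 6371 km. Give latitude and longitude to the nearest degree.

≈ lat 30°S, lon 129°W

The haversine formula gives a central angle δ ≈ 1.787 rad (102.4°) between the endpoints. The total great-circle distance is δ·R ≈ 1.787 × 6371 ≈ 11386 km, so the target fraction is f = 5000/11386 ≈ 0.439.
Interpolate at f ≈ 0.439 with slerp weights a = sin((1−f)δ)/sin δ ≈ 0.863, b = sin(fδ)/sin δ ≈ 0.724.
p = a·p₁ + b·p₂ ≈ (-0.549, -0.670, -0.500); φ = arcsin(p_z) ≈ -29.98°, λ = atan2(p_y, p_x) ≈ -129.37°.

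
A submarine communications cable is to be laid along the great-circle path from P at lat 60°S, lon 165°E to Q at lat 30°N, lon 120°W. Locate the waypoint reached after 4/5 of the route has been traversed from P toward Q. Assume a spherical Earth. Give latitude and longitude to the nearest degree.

≈ lat 11°N, lon 131°W

Convert each endpoint to a unit vector on the sphere (x = cos φ cos λ, y = cos φ sin λ, z = sin φ).
The central angle between the endpoints is δ = arccos(p₁·p₂) ≈ 1.898 rad (108.7°).
Interpolate at f = 4/5 with slerp weights a = sin((1−f)δ)/sin δ ≈ 0.391, b = sin(fδ)/sin δ ≈ 1.054.
p = a·p₁ + b·p₂ ≈ (-0.645, -0.740, 0.188); φ = arcsin(p_z) ≈ 10.86°, λ = atan2(p_y, p_x) ≈ -131.09°.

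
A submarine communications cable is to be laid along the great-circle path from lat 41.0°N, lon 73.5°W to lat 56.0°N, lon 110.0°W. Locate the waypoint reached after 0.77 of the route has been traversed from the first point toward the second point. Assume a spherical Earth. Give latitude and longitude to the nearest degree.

≈ lat 54°N, lon 100°W

The haversine formula gives a central angle δ ≈ 0.488 rad (28.0°) between the endpoints.
Interpolate at f = 0.77 with slerp weights a = sin((1−f)δ)/sin δ ≈ 0.239, b = sin(fδ)/sin δ ≈ 0.783.
p = a·p₁ + b·p₂ ≈ (-0.098, -0.584, 0.806); φ = arcsin(p_z) ≈ 53.67°, λ = atan2(p_y, p_x) ≈ -99.57°.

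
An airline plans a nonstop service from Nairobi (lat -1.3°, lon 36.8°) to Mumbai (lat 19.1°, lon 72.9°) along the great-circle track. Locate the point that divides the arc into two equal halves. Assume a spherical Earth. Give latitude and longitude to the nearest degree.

≈ lat 9°, lon 54°

Convert each endpoint to a unit vector on the sphere (x = cos φ cos λ, y = cos φ sin λ, z = sin φ).
The central angle between the endpoints is δ = arccos(p₁·p₂) ≈ 0.714 rad (40.9°).
Interpolate at f = 1/2 with slerp weights a = sin((1−f)δ)/sin δ ≈ 0.534, b = sin(fδ)/sin δ ≈ 0.534.
p = a·p₁ + b·p₂ ≈ (0.575, 0.802, 0.163); φ = arcsin(p_z) ≈ 9.35°, λ = atan2(p_y, p_x) ≈ 54.32°.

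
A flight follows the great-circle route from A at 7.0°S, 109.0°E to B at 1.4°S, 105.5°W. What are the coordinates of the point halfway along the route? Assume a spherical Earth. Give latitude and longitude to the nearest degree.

≈ 14°S, 178°W

Convert each endpoint to a unit vector on the sphere (x = cos φ cos λ, y = cos φ sin λ, z = sin φ).
The central angle between the endpoints is δ = arccos(p₁·p₂) ≈ 2.523 rad (144.6°).
Interpolate at f = 1/2 with slerp weights a = sin((1−f)δ)/sin δ ≈ 1.643, b = sin(fδ)/sin δ ≈ 1.643.
p = a·p₁ + b·p₂ ≈ (-0.970, -0.041, -0.240); φ = arcsin(p_z) ≈ -13.91°, λ = atan2(p_y, p_x) ≈ -177.59°.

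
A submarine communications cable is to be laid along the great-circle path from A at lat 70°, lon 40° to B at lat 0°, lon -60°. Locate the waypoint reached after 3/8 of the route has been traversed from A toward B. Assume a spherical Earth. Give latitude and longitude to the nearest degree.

≈ lat 53°, lon -31°

From cos δ = sin φ₁ sin φ₂ + cos φ₁ cos φ₂ cos Δλ, the central angle is δ ≈ 1.630 rad (93.4°).
Interpolate at f = 3/8 with slerp weights a = sin((1−f)δ)/sin δ ≈ 0.853, b = sin(fδ)/sin δ ≈ 0.575.
p = a·p₁ + b·p₂ ≈ (0.511, -0.310, 0.802); φ = arcsin(p_z) ≈ 53.28°, λ = atan2(p_y, p_x) ≈ -31.28°.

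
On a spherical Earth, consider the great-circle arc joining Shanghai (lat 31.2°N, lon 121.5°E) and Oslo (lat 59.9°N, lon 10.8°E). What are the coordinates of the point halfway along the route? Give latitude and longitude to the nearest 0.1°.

≈ lat 59.2°N, lon 86.8°E

Convert each endpoint to a unit vector on the sphere (x = cos φ cos λ, y = cos φ sin λ, z = sin φ).
The central angle between the endpoints is δ = arccos(p₁·p₂) ≈ 1.270 rad (72.8°).
Interpolate at f = 1/2 with slerp weights a = sin((1−f)δ)/sin δ ≈ 0.621, b = sin(fδ)/sin δ ≈ 0.621.
p = a·p₁ + b·p₂ ≈ (0.028, 0.511, 0.859); φ = arcsin(p_z) ≈ 59.20°, λ = atan2(p_y, p_x) ≈ 86.82°.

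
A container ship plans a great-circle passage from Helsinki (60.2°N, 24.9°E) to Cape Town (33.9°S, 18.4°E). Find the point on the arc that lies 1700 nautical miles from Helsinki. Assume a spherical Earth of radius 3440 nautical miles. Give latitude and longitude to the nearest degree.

≈ 32°N, 22°E

Write both endpoints as unit vectors p₁, p₂ with components (cos φ cos λ, cos φ sin λ, sin φ).
The central angle between the endpoints is δ = arccos(p₁·p₂) ≈ 1.645 rad (94.3°). The total great-circle distance is δ·R ≈ 1.645 × 3440 ≈ 5659 nmi, so the target fraction is f = 1700/5659 ≈ 0.300.
Interpolate at f ≈ 0.300 with slerp weights a = sin((1−f)δ)/sin δ ≈ 0.916, b = sin(fδ)/sin δ ≈ 0.476.
p = a·p₁ + b·p₂ ≈ (0.787, 0.316, 0.529); φ = arcsin(p_z) ≈ 31.96°, λ = atan2(p_y, p_x) ≈ 21.88°.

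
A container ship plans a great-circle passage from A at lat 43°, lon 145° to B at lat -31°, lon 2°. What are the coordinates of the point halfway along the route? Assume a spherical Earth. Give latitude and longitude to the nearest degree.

≈ lat 18°, lon 60°

From cos δ = sin φ₁ sin φ₂ + cos φ₁ cos φ₂ cos Δλ, the central angle is δ ≈ 2.590 rad (148.4°).
Interpolate at f = 1/2 with slerp weights a = sin((1−f)δ)/sin δ ≈ 1.838, b = sin(fδ)/sin δ ≈ 1.838.
p = a·p₁ + b·p₂ ≈ (0.473, 0.826, 0.307); φ = arcsin(p_z) ≈ 17.87°, λ = atan2(p_y, p_x) ≈ 60.18°.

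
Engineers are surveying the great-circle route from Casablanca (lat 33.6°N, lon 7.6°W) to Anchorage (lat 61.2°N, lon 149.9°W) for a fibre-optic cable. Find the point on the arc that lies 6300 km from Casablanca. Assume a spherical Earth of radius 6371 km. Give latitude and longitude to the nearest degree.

Convert each endpoint to a unit vector on the sphere (x = cos φ cos λ, y = cos φ sin λ, z = sin φ).
The central angle between the endpoints is δ = arccos(p₁·p₂) ≈ 1.403 rad (80.4°). The total great-circle distance is δ·R ≈ 1.403 × 6371 ≈ 8936 km, so the target fraction is f = 6300/8936 ≈ 0.705.
Interpolate at f ≈ 0.705 with slerp weights a = sin((1−f)δ)/sin δ ≈ 0.408, b = sin(fδ)/sin δ ≈ 0.847.
p = a·p₁ + b·p₂ ≈ (-0.017, -0.250, 0.968); φ = arcsin(p_z) ≈ 75.51°, λ = atan2(p_y, p_x) ≈ -93.79°.

≈ lat 76°N, lon 94°W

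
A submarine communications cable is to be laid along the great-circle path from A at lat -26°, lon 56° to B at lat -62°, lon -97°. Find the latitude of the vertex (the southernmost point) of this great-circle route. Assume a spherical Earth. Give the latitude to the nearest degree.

≈ -79°

The great circle lies in the plane with unit normal n̂ = (p₁ × p₂)/|p₁ × p₂|.
Here n̂_z ≈ -0.192; the vertex latitude is φ_max = arccos|n̂_z| ≈ 79.0°.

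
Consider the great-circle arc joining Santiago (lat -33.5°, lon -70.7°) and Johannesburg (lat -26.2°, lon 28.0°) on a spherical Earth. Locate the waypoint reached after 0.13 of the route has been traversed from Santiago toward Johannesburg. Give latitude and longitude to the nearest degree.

Convert each endpoint to a unit vector on the sphere (x = cos φ cos λ, y = cos φ sin λ, z = sin φ).
The central angle between the endpoints is δ = arccos(p₁·p₂) ≈ 1.440 rad (82.5°).
Interpolate at f = 0.13 with slerp weights a = sin((1−f)δ)/sin δ ≈ 0.958, b = sin(fδ)/sin δ ≈ 0.188.
p = a·p₁ + b·p₂ ≈ (0.413, -0.675, -0.612); φ = arcsin(p_z) ≈ -37.71°, λ = atan2(p_y, p_x) ≈ -58.55°.

≈ lat -38°, lon -59°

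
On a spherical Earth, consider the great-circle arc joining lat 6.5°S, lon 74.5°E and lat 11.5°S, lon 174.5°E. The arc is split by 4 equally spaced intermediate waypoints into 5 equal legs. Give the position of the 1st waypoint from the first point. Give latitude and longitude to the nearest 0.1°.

Convert each endpoint to a unit vector on the sphere (x = cos φ cos λ, y = cos φ sin λ, z = sin φ).
The central angle between the endpoints is δ = arccos(p₁·p₂) ≈ 1.718 rad (98.4°).
Interpolate at f = 1/5 with slerp weights a = sin((1−f)δ)/sin δ ≈ 0.991, b = sin(fδ)/sin δ ≈ 0.341.
p = a·p₁ + b·p₂ ≈ (-0.069, 0.981, -0.180); φ = arcsin(p_z) ≈ -10.38°, λ = atan2(p_y, p_x) ≈ 94.02°.

≈ lat 10.4°S, lon 94.0°E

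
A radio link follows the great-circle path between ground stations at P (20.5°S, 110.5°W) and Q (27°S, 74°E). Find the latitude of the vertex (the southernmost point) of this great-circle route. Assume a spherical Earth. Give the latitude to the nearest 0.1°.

≈ 84.9°S

The great circle lies in the plane with unit normal n̂ = (p₁ × p₂)/|p₁ × p₂|.
Here n̂_z ≈ -0.089; the vertex latitude is φ_max = arccos|n̂_z| ≈ 84.9°.
Check via Clairaut: cos φ_max = |cos φ₁| · sin C = cos(20.5°)·sin(174.6°) ≈ 0.089, again giving ≈ 84.9°.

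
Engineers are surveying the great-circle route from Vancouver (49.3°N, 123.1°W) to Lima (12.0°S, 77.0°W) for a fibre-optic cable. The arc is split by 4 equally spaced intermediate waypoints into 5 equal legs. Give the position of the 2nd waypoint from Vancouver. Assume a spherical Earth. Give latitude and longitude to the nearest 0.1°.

≈ 26.3°N, 99.4°W

The haversine formula gives a central angle δ ≈ 1.282 rad (73.5°) between the endpoints.
Interpolate at f = 2/5 with slerp weights a = sin((1−f)δ)/sin δ ≈ 0.726, b = sin(fδ)/sin δ ≈ 0.512.
p = a·p₁ + b·p₂ ≈ (-0.146, -0.884, 0.444); φ = arcsin(p_z) ≈ 26.34°, λ = atan2(p_y, p_x) ≈ -99.36°.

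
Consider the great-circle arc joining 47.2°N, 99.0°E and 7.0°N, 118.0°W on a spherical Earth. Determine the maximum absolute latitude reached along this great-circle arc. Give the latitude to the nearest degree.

The great circle lies in the plane with unit normal n̂ = (p₁ × p₂)/|p₁ × p₂|.
Here n̂_z ≈ +0.454; the vertex latitude is φ_max = arccos|n̂_z| ≈ 63.0°.
Check via Clairaut: cos φ_max = |cos φ₁| · sin C = cos(47.2°)·sin(42.0°) ≈ 0.454, again giving ≈ 63.0°.

≈ 63°N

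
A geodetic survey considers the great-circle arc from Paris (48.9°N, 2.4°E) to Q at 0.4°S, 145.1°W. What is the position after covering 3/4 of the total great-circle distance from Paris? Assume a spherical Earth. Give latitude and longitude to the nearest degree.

Write both endpoints as unit vectors p₁, p₂ with components (cos φ cos λ, cos φ sin λ, sin φ).
The central angle between the endpoints is δ = arccos(p₁·p₂) ≈ 2.165 rad (124.0°).
Interpolate at f = 3/4 with slerp weights a = sin((1−f)δ)/sin δ ≈ 0.622, b = sin(fδ)/sin δ ≈ 1.205.
p = a·p₁ + b·p₂ ≈ (-0.580, -0.672, 0.460); φ = arcsin(p_z) ≈ 27.39°, λ = atan2(p_y, p_x) ≈ -130.78°.

≈ 27°N, 131°W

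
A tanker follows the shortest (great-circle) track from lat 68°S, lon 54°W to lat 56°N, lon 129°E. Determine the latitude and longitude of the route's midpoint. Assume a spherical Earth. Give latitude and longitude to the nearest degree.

≈ lat 28°S, lon 135°E

The haversine formula gives a central angle δ ≈ 2.931 rad (167.9°) between the endpoints.
Interpolate at f = 1/2 with slerp weights a = sin((1−f)δ)/sin δ ≈ 4.752, b = sin(fδ)/sin δ ≈ 4.752.
p = a·p₁ + b·p₂ ≈ (-0.626, 0.625, -0.466); φ = arcsin(p_z) ≈ -27.80°, λ = atan2(p_y, p_x) ≈ 135.05°.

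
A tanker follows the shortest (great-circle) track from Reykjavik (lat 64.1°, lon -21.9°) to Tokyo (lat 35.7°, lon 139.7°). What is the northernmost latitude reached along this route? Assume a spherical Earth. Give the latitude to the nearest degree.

≈ 83°

The great circle lies in the plane with unit normal n̂ = (p₁ × p₂)/|p₁ × p₂|.
Here n̂_z ≈ +0.114; the vertex latitude is φ_max = arccos|n̂_z| ≈ 83.5°.
Check via Clairaut: cos φ_max = |cos φ₁| · sin C = cos(64.1°)·sin(15.1°) ≈ 0.114, again giving ≈ 83.5°.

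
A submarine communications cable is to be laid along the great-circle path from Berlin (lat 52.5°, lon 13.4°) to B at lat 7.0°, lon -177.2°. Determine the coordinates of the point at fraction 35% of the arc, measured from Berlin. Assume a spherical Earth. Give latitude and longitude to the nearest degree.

≈ lat 81°, lon 128°

Convert each endpoint to a unit vector on the sphere (x = cos φ cos λ, y = cos φ sin λ, z = sin φ).
The central angle between the endpoints is δ = arccos(p₁·p₂) ≈ 2.091 rad (119.8°).
Interpolate at f = 0.35 with slerp weights a = sin((1−f)δ)/sin δ ≈ 1.127, b = sin(fδ)/sin δ ≈ 0.770.
p = a·p₁ + b·p₂ ≈ (-0.096, 0.122, 0.988); φ = arcsin(p_z) ≈ 81.08°, λ = atan2(p_y, p_x) ≈ 128.36°.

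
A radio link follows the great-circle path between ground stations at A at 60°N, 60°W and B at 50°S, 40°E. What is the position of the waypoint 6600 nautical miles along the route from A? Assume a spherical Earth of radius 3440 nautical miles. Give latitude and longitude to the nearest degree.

≈ 29°S, 19°E

Convert each endpoint to a unit vector on the sphere (x = cos φ cos λ, y = cos φ sin λ, z = sin φ).
The central angle between the endpoints is δ = arccos(p₁·p₂) ≈ 2.373 rad (136.0°). The total great-circle distance is δ·R ≈ 2.373 × 3440 ≈ 8165 nmi, so the target fraction is f = 6600/8165 ≈ 0.808.
Interpolate at f ≈ 0.808 with slerp weights a = sin((1−f)δ)/sin δ ≈ 0.632, b = sin(fδ)/sin δ ≈ 1.353.
p = a·p₁ + b·p₂ ≈ (0.824, 0.285, -0.489); φ = arcsin(p_z) ≈ -29.27°, λ = atan2(p_y, p_x) ≈ 19.09°.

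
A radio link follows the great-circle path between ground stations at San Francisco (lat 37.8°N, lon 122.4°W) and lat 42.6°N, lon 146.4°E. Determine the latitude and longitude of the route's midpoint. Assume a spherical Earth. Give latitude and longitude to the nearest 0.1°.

≈ lat 50.4°N, lon 165.9°W

Convert each endpoint to a unit vector on the sphere (x = cos φ cos λ, y = cos φ sin λ, z = sin φ).
The central angle between the endpoints is δ = arccos(p₁·p₂) ≈ 1.156 rad (66.3°).
Interpolate at f = 1/2 with slerp weights a = sin((1−f)δ)/sin δ ≈ 0.597, b = sin(fδ)/sin δ ≈ 0.597.
p = a·p₁ + b·p₂ ≈ (-0.619, -0.155, 0.770); φ = arcsin(p_z) ≈ 50.36°, λ = atan2(p_y, p_x) ≈ -165.93°.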